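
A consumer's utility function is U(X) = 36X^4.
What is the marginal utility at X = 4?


MU = dU/dX = 36*4*X^(4-1)
MU = 144*X^3
At X = 4:
MU = 144 * 4^3
MU = 144 * 64 = 9216

9216


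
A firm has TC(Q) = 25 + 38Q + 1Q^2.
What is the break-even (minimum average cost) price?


AC(Q) = 25/Q + 38 + 1Q
To minimize: dAC/dQ = -25/Q^2 + 1 = 0
Q^2 = 25/1 = 25
Q* = 5
Min AC = 25/5 + 38 + 1*5
Min AC = 5 + 38 + 5 = 48

48


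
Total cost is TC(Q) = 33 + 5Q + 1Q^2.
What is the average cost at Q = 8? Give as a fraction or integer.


TC(8) = 33 + 5*8 + 1*8^2
TC(8) = 33 + 40 + 64 = 137
AC = TC/Q = 137/8 = 137/8

137/8


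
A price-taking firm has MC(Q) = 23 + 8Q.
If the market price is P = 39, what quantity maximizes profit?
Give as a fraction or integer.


In perfect competition, profit is maximized where P = MC.
39 = 23 + 8Q
16 = 8Q
Q* = 16/8 = 2

2


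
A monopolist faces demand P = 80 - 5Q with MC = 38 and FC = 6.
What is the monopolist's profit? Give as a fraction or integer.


MR = MC: 80 - 10Q = 38
Q* = 21/5
P* = 80 - 5*21/5 = 59
Profit = (P* - MC)*Q* - FC
= (59 - 38)*21/5 - 6
= 21*21/5 - 6
= 441/5 - 6 = 411/5

411/5


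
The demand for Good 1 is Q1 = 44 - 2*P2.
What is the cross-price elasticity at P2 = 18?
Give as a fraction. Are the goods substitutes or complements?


dQ1/dP2 = -2
At P2 = 18: Q1 = 44 - 2*18 = 8
Exy = (dQ1/dP2)(P2/Q1) = -2 * 18 / 8 = -9/2
Since Exy < 0, the goods are complements.

-9/2 (complements)


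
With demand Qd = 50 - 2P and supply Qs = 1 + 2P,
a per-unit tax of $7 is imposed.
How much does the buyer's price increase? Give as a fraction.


With a per-unit tax, the buyer's price increase depends on relative slopes.
Supply slope: d = 2, Demand slope: b = 2
Buyer's price increase = d * tax / (b + d)
= 2 * 7 / (2 + 2)
= 14 / 4 = 7/2

7/2


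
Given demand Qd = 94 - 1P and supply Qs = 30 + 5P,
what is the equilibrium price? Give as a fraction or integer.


At equilibrium, Qd = Qs.
94 - 1P = 30 + 5P
94 - 30 = 1P + 5P
64 = 6P
P* = 64/6 = 32/3

32/3


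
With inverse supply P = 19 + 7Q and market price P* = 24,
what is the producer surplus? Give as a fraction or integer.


Minimum supply price (at Q=0): P_min = 19
Quantity supplied at P* = 24:
Q* = (24 - 19)/7 = 5/7
PS = (1/2) * Q* * (P* - P_min)
PS = (1/2) * 5/7 * (24 - 19)
PS = (1/2) * 5/7 * 5 = 25/14

25/14


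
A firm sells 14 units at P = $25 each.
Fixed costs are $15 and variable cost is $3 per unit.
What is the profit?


Total Revenue = P * Q = 25 * 14 = $350
Total Cost = FC + VC*Q = 15 + 3*14 = $57
Profit = TR - TC = 350 - 57 = $293

$293


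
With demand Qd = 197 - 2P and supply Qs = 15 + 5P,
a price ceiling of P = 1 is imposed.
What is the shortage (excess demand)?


At P = 1:
Qd = 197 - 2*1 = 195
Qs = 15 + 5*1 = 20
Shortage = Qd - Qs = 195 - 20 = 175

175


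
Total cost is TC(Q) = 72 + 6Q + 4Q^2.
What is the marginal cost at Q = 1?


MC = dTC/dQ = 6 + 2*4*Q
At Q = 1:
MC = 6 + 8*1
MC = 6 + 8 = 14

14


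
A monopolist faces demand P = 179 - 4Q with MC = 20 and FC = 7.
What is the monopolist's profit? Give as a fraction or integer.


MR = MC: 179 - 8Q = 20
Q* = 159/8
P* = 179 - 4*159/8 = 199/2
Profit = (P* - MC)*Q* - FC
= (199/2 - 20)*159/8 - 7
= 159/2*159/8 - 7
= 25281/16 - 7 = 25169/16

25169/16


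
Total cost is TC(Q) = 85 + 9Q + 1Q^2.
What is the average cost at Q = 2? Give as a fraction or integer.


TC(2) = 85 + 9*2 + 1*2^2
TC(2) = 85 + 18 + 4 = 107
AC = TC/Q = 107/2 = 107/2

107/2


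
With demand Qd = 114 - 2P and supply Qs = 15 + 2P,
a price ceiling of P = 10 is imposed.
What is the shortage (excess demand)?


At P = 10:
Qd = 114 - 2*10 = 94
Qs = 15 + 2*10 = 35
Shortage = Qd - Qs = 94 - 35 = 59

59


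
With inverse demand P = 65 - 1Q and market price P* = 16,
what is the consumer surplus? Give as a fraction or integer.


Maximum willingness to pay (at Q=0): P_max = 65
Quantity demanded at P* = 16:
Q* = (65 - 16)/1 = 49
CS = (1/2) * Q* * (P_max - P*)
CS = (1/2) * 49 * (65 - 16)
CS = (1/2) * 49 * 49 = 2401/2

2401/2


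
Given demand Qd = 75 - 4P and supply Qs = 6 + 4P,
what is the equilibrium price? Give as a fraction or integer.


At equilibrium, Qd = Qs.
75 - 4P = 6 + 4P
75 - 6 = 4P + 4P
69 = 8P
P* = 69/8 = 69/8

69/8


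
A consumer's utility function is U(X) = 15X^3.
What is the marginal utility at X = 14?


MU = dU/dX = 15*3*X^(3-1)
MU = 45*X^2
At X = 14:
MU = 45 * 14^2
MU = 45 * 196 = 8820

8820


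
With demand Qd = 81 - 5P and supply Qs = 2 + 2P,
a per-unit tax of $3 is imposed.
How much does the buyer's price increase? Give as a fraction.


With a per-unit tax, the buyer's price increase depends on relative slopes.
Supply slope: d = 2, Demand slope: b = 5
Buyer's price increase = d * tax / (b + d)
= 2 * 3 / (5 + 2)
= 6 / 7 = 6/7

6/7


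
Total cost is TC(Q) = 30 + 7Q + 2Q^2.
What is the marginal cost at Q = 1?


MC = dTC/dQ = 7 + 2*2*Q
At Q = 1:
MC = 7 + 4*1
MC = 7 + 4 = 11

11


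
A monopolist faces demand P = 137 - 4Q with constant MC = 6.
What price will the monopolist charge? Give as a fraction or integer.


MR = 137 - 8Q
Set MR = MC: 137 - 8Q = 6
Q* = 131/8
Substitute into demand:
P* = 137 - 4*131/8 = 143/2

143/2


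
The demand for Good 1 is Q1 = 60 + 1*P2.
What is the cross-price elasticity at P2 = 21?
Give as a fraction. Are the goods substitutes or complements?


dQ1/dP2 = 1
At P2 = 21: Q1 = 60 + 1*21 = 81
Exy = (dQ1/dP2)(P2/Q1) = 1 * 21 / 81 = 7/27
Since Exy > 0, the goods are substitutes.

7/27 (substitutes)


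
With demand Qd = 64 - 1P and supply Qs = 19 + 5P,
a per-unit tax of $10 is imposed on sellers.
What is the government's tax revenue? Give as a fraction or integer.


With tax on sellers, new supply: Qs' = 19 + 5(P - 10)
= 5P - 31
New equilibrium quantity:
Q_new = 289/6
Tax revenue = tax * Q_new = 10 * 289/6 = 1445/3

1445/3


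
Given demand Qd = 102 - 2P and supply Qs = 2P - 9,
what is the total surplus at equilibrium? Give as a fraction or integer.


Find equilibrium: 102 - 2P = 2P - 9
102 + 9 = 4P
P* = 111/4 = 111/4
Q* = 2*111/4 - 9 = 93/2
Inverse demand: P = 51 - Q/2, so P_max = 51
Inverse supply: P = 9/2 + Q/2, so P_min = 9/2
CS = (1/2) * 93/2 * (51 - 111/4) = 8649/16
PS = (1/2) * 93/2 * (111/4 - 9/2) = 8649/16
TS = CS + PS = 8649/16 + 8649/16 = 8649/8

8649/8


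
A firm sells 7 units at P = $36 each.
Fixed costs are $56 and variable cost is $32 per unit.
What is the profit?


Total Revenue = P * Q = 36 * 7 = $252
Total Cost = FC + VC*Q = 56 + 32*7 = $280
Profit = TR - TC = 252 - 280 = $-28

$-28


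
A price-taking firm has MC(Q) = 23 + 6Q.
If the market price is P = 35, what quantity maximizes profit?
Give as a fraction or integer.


In perfect competition, profit is maximized where P = MC.
35 = 23 + 6Q
12 = 6Q
Q* = 12/6 = 2

2


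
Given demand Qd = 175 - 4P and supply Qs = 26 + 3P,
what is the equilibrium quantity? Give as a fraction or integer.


First find equilibrium price:
175 - 4P = 26 + 3P
P* = 149/7 = 149/7
Then substitute into demand:
Q* = 175 - 4 * 149/7 = 629/7

629/7


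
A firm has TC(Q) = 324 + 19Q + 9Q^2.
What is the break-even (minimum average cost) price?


AC(Q) = 324/Q + 19 + 9Q
To minimize: dAC/dQ = -324/Q^2 + 9 = 0
Q^2 = 324/9 = 36
Q* = 6
Min AC = 324/6 + 19 + 9*6
Min AC = 54 + 19 + 54 = 127

127


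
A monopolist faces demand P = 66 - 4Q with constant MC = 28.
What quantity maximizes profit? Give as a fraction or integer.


TR = P*Q = (66 - 4Q)Q = 66Q - 4Q^2
MR = dTR/dQ = 66 - 8Q
Set MR = MC:
66 - 8Q = 28
38 = 8Q
Q* = 38/8 = 19/4

19/4


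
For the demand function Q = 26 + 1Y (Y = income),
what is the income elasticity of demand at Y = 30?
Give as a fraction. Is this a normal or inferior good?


dQ/dY = 1
At Y = 30: Q = 26 + 1*30 = 56
Ey = (dQ/dY)(Y/Q) = 1 * 30 / 56 = 15/28
Since Ey > 0, this is a normal good.

15/28 (normal good)


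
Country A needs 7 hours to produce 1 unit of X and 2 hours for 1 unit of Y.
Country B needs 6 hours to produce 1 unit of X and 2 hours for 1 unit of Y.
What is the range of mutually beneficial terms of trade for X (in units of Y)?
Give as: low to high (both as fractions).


Opportunity cost of X for Country A = hours_X / hours_Y = 7/2 = 7/2 units of Y
Opportunity cost of X for Country B = hours_X / hours_Y = 6/2 = 3 units of Y
Terms of trade must be between the two opportunity costs.
Range: 3 to 7/2

3 to 7/2


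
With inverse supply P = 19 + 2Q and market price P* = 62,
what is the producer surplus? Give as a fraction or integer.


Minimum supply price (at Q=0): P_min = 19
Quantity supplied at P* = 62:
Q* = (62 - 19)/2 = 43/2
PS = (1/2) * Q* * (P* - P_min)
PS = (1/2) * 43/2 * (62 - 19)
PS = (1/2) * 43/2 * 43 = 1849/4

1849/4


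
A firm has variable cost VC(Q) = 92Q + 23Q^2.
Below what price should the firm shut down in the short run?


AVC(Q) = VC(Q)/Q = 92 + 23Q
AVC is increasing in Q, so minimum AVC is at Q -> 0+.
Min AVC = 92
The firm should shut down if P < 92.

92


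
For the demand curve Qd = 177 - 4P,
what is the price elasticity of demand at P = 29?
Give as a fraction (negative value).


dQ/dP = -4
At P = 29: Q = 177 - 4*29 = 61
E = (dQ/dP)(P/Q) = (-4)(29/61) = -116/61

-116/61


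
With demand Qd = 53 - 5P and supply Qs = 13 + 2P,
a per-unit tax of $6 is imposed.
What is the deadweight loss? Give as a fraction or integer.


Pre-tax equilibrium quantity: Q* = 171/7
Post-tax equilibrium quantity: Q_tax = 111/7
Reduction in quantity: Q* - Q_tax = 60/7
DWL = (1/2) * tax * (Q* - Q_tax)
DWL = (1/2) * 6 * 60/7 = 180/7

180/7


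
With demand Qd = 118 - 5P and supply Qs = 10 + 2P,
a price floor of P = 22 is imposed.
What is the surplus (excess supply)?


At P = 22:
Qd = 118 - 5*22 = 8
Qs = 10 + 2*22 = 54
Surplus = Qs - Qd = 54 - 8 = 46

46


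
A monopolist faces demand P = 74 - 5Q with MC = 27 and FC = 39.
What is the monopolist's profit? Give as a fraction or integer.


MR = MC: 74 - 10Q = 27
Q* = 47/10
P* = 74 - 5*47/10 = 101/2
Profit = (P* - MC)*Q* - FC
= (101/2 - 27)*47/10 - 39
= 47/2*47/10 - 39
= 2209/20 - 39 = 1429/20

1429/20


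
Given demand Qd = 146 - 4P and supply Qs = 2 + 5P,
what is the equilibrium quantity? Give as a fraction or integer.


First find equilibrium price:
146 - 4P = 2 + 5P
P* = 144/9 = 16
Then substitute into demand:
Q* = 146 - 4 * 16 = 82

82


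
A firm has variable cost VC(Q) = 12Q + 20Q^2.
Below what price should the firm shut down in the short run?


AVC(Q) = VC(Q)/Q = 12 + 20Q
AVC is increasing in Q, so minimum AVC is at Q -> 0+.
Min AVC = 12
The firm should shut down if P < 12.

12


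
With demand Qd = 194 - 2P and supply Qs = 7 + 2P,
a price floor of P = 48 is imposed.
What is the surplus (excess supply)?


At P = 48:
Qd = 194 - 2*48 = 98
Qs = 7 + 2*48 = 103
Surplus = Qs - Qd = 103 - 98 = 5

5


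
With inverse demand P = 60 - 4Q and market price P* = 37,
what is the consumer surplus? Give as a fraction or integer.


Maximum willingness to pay (at Q=0): P_max = 60
Quantity demanded at P* = 37:
Q* = (60 - 37)/4 = 23/4
CS = (1/2) * Q* * (P_max - P*)
CS = (1/2) * 23/4 * (60 - 37)
CS = (1/2) * 23/4 * 23 = 529/8

529/8


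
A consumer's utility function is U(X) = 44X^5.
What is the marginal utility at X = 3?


MU = dU/dX = 44*5*X^(5-1)
MU = 220*X^4
At X = 3:
MU = 220 * 3^4
MU = 220 * 81 = 17820

17820


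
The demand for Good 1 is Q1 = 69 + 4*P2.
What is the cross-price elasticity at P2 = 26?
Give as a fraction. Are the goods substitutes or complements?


dQ1/dP2 = 4
At P2 = 26: Q1 = 69 + 4*26 = 173
Exy = (dQ1/dP2)(P2/Q1) = 4 * 26 / 173 = 104/173
Since Exy > 0, the goods are substitutes.

104/173 (substitutes)


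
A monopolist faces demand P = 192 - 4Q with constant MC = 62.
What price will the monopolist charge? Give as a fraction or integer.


MR = 192 - 8Q
Set MR = MC: 192 - 8Q = 62
Q* = 65/4
Substitute into demand:
P* = 192 - 4*65/4 = 127

127


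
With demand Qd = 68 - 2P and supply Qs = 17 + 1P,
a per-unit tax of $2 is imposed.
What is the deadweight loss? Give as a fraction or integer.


Pre-tax equilibrium quantity: Q* = 34
Post-tax equilibrium quantity: Q_tax = 98/3
Reduction in quantity: Q* - Q_tax = 4/3
DWL = (1/2) * tax * (Q* - Q_tax)
DWL = (1/2) * 2 * 4/3 = 4/3

4/3


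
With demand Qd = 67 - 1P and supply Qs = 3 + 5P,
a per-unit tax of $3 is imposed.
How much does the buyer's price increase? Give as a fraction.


With a per-unit tax, the buyer's price increase depends on relative slopes.
Supply slope: d = 5, Demand slope: b = 1
Buyer's price increase = d * tax / (b + d)
= 5 * 3 / (1 + 5)
= 15 / 6 = 5/2

5/2


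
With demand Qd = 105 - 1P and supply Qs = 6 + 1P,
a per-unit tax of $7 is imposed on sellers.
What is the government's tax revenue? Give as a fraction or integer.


With tax on sellers, new supply: Qs' = 6 + 1(P - 7)
= 1P - 1
New equilibrium quantity:
Q_new = 52
Tax revenue = tax * Q_new = 7 * 52 = 364

364


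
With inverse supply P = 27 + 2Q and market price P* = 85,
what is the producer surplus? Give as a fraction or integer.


Minimum supply price (at Q=0): P_min = 27
Quantity supplied at P* = 85:
Q* = (85 - 27)/2 = 29
PS = (1/2) * Q* * (P* - P_min)
PS = (1/2) * 29 * (85 - 27)
PS = (1/2) * 29 * 58 = 841

841


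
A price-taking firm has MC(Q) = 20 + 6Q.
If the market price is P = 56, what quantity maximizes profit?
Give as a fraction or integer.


In perfect competition, profit is maximized where P = MC.
56 = 20 + 6Q
36 = 6Q
Q* = 36/6 = 6

6


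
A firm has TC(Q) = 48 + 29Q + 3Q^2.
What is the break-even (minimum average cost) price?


AC(Q) = 48/Q + 29 + 3Q
To minimize: dAC/dQ = -48/Q^2 + 3 = 0
Q^2 = 48/3 = 16
Q* = 4
Min AC = 48/4 + 29 + 3*4
Min AC = 12 + 29 + 12 = 53

53


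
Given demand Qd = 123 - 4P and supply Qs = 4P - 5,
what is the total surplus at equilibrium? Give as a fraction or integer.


Find equilibrium: 123 - 4P = 4P - 5
123 + 5 = 8P
P* = 128/8 = 16
Q* = 4*16 - 5 = 59
Inverse demand: P = 123/4 - Q/4, so P_max = 123/4
Inverse supply: P = 5/4 + Q/4, so P_min = 5/4
CS = (1/2) * 59 * (123/4 - 16) = 3481/8
PS = (1/2) * 59 * (16 - 5/4) = 3481/8
TS = CS + PS = 3481/8 + 3481/8 = 3481/4

3481/4


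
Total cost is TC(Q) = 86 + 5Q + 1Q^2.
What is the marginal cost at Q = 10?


MC = dTC/dQ = 5 + 2*1*Q
At Q = 10:
MC = 5 + 2*10
MC = 5 + 20 = 25

25


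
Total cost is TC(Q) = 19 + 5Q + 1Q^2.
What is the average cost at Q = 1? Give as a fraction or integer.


TC(1) = 19 + 5*1 + 1*1^2
TC(1) = 19 + 5 + 1 = 25
AC = TC/Q = 25/1 = 25

25


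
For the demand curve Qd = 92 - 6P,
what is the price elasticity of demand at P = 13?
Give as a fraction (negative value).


dQ/dP = -6
At P = 13: Q = 92 - 6*13 = 14
E = (dQ/dP)(P/Q) = (-6)(13/14) = -39/7

-39/7


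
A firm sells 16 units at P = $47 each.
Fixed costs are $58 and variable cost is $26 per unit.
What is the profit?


Total Revenue = P * Q = 47 * 16 = $752
Total Cost = FC + VC*Q = 58 + 26*16 = $474
Profit = TR - TC = 752 - 474 = $278

$278


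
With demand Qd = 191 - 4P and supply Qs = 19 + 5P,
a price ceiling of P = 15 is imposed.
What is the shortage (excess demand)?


At P = 15:
Qd = 191 - 4*15 = 131
Qs = 19 + 5*15 = 94
Shortage = Qd - Qs = 131 - 94 = 37

37


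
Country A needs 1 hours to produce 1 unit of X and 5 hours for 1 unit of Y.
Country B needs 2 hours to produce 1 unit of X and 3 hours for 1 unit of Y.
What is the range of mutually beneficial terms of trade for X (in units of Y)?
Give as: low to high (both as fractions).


Opportunity cost of X for Country A = hours_X / hours_Y = 1/5 = 1/5 units of Y
Opportunity cost of X for Country B = hours_X / hours_Y = 2/3 = 2/3 units of Y
Terms of trade must be between the two opportunity costs.
Range: 1/5 to 2/3

1/5 to 2/3


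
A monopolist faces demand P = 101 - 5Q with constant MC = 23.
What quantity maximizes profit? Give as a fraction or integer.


TR = P*Q = (101 - 5Q)Q = 101Q - 5Q^2
MR = dTR/dQ = 101 - 10Q
Set MR = MC:
101 - 10Q = 23
78 = 10Q
Q* = 78/10 = 39/5

39/5


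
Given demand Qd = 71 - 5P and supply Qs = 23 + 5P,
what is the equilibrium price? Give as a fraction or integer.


At equilibrium, Qd = Qs.
71 - 5P = 23 + 5P
71 - 23 = 5P + 5P
48 = 10P
P* = 48/10 = 24/5

24/5


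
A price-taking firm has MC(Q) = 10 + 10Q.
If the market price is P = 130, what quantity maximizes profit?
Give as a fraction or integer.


In perfect competition, profit is maximized where P = MC.
130 = 10 + 10Q
120 = 10Q
Q* = 120/10 = 12

12


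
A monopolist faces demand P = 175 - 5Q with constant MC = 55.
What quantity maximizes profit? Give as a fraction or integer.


TR = P*Q = (175 - 5Q)Q = 175Q - 5Q^2
MR = dTR/dQ = 175 - 10Q
Set MR = MC:
175 - 10Q = 55
120 = 10Q
Q* = 120/10 = 12

12


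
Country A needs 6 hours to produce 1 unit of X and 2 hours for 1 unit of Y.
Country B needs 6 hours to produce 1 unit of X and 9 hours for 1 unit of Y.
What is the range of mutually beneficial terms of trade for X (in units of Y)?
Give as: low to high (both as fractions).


Opportunity cost of X for Country A = hours_X / hours_Y = 6/2 = 3 units of Y
Opportunity cost of X for Country B = hours_X / hours_Y = 6/9 = 2/3 units of Y
Terms of trade must be between the two opportunity costs.
Range: 2/3 to 3

2/3 to 3


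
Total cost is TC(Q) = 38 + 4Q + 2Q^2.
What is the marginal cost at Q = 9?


MC = dTC/dQ = 4 + 2*2*Q
At Q = 9:
MC = 4 + 4*9
MC = 4 + 36 = 40

40


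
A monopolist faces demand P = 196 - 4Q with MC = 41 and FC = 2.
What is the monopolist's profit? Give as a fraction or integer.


MR = MC: 196 - 8Q = 41
Q* = 155/8
P* = 196 - 4*155/8 = 237/2
Profit = (P* - MC)*Q* - FC
= (237/2 - 41)*155/8 - 2
= 155/2*155/8 - 2
= 24025/16 - 2 = 23993/16

23993/16


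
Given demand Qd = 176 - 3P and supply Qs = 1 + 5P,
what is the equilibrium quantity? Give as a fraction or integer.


First find equilibrium price:
176 - 3P = 1 + 5P
P* = 175/8 = 175/8
Then substitute into demand:
Q* = 176 - 3 * 175/8 = 883/8

883/8


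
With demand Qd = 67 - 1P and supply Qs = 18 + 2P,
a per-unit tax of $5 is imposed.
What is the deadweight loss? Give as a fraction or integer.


Pre-tax equilibrium quantity: Q* = 152/3
Post-tax equilibrium quantity: Q_tax = 142/3
Reduction in quantity: Q* - Q_tax = 10/3
DWL = (1/2) * tax * (Q* - Q_tax)
DWL = (1/2) * 5 * 10/3 = 25/3

25/3


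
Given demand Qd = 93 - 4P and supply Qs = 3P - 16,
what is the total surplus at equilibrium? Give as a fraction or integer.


Find equilibrium: 93 - 4P = 3P - 16
93 + 16 = 7P
P* = 109/7 = 109/7
Q* = 3*109/7 - 16 = 215/7
Inverse demand: P = 93/4 - Q/4, so P_max = 93/4
Inverse supply: P = 16/3 + Q/3, so P_min = 16/3
CS = (1/2) * 215/7 * (93/4 - 109/7) = 46225/392
PS = (1/2) * 215/7 * (109/7 - 16/3) = 46225/294
TS = CS + PS = 46225/392 + 46225/294 = 46225/168

46225/168


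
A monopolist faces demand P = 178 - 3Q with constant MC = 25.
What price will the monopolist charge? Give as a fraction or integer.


MR = 178 - 6Q
Set MR = MC: 178 - 6Q = 25
Q* = 51/2
Substitute into demand:
P* = 178 - 3*51/2 = 203/2

203/2


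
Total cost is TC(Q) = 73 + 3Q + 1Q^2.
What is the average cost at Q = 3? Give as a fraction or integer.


TC(3) = 73 + 3*3 + 1*3^2
TC(3) = 73 + 9 + 9 = 91
AC = TC/Q = 91/3 = 91/3

91/3


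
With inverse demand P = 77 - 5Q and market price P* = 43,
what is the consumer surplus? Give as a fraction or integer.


Maximum willingness to pay (at Q=0): P_max = 77
Quantity demanded at P* = 43:
Q* = (77 - 43)/5 = 34/5
CS = (1/2) * Q* * (P_max - P*)
CS = (1/2) * 34/5 * (77 - 43)
CS = (1/2) * 34/5 * 34 = 578/5

578/5


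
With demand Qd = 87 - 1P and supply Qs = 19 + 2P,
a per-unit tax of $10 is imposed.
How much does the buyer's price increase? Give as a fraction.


With a per-unit tax, the buyer's price increase depends on relative slopes.
Supply slope: d = 2, Demand slope: b = 1
Buyer's price increase = d * tax / (b + d)
= 2 * 10 / (1 + 2)
= 20 / 3 = 20/3

20/3


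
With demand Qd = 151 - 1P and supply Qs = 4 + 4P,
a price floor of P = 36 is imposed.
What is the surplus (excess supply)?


At P = 36:
Qd = 151 - 1*36 = 115
Qs = 4 + 4*36 = 148
Surplus = Qs - Qd = 148 - 115 = 33

33


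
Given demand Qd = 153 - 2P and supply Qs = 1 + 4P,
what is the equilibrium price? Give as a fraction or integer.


At equilibrium, Qd = Qs.
153 - 2P = 1 + 4P
153 - 1 = 2P + 4P
152 = 6P
P* = 152/6 = 76/3

76/3


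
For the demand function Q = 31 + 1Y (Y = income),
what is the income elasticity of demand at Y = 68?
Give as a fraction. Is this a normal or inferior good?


dQ/dY = 1
At Y = 68: Q = 31 + 1*68 = 99
Ey = (dQ/dY)(Y/Q) = 1 * 68 / 99 = 68/99
Since Ey > 0, this is a normal good.

68/99 (normal good)


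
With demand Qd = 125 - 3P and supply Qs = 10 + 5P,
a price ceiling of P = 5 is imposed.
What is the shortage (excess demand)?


At P = 5:
Qd = 125 - 3*5 = 110
Qs = 10 + 5*5 = 35
Shortage = Qd - Qs = 110 - 35 = 75

75


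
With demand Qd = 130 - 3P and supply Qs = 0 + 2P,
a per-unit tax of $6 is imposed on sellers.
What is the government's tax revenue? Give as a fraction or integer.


With tax on sellers, new supply: Qs' = 0 + 2(P - 6)
= 2P - 12
New equilibrium quantity:
Q_new = 224/5
Tax revenue = tax * Q_new = 6 * 224/5 = 1344/5

1344/5


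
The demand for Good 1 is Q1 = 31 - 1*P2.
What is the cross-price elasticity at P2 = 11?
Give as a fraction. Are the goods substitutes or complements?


dQ1/dP2 = -1
At P2 = 11: Q1 = 31 - 1*11 = 20
Exy = (dQ1/dP2)(P2/Q1) = -1 * 11 / 20 = -11/20
Since Exy < 0, the goods are complements.

-11/20 (complements)


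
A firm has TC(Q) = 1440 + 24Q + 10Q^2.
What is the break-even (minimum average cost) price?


AC(Q) = 1440/Q + 24 + 10Q
To minimize: dAC/dQ = -1440/Q^2 + 10 = 0
Q^2 = 1440/10 = 144
Q* = 12
Min AC = 1440/12 + 24 + 10*12
Min AC = 120 + 24 + 120 = 264

264


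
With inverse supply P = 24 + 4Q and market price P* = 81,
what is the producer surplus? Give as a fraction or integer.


Minimum supply price (at Q=0): P_min = 24
Quantity supplied at P* = 81:
Q* = (81 - 24)/4 = 57/4
PS = (1/2) * Q* * (P* - P_min)
PS = (1/2) * 57/4 * (81 - 24)
PS = (1/2) * 57/4 * 57 = 3249/8

3249/8


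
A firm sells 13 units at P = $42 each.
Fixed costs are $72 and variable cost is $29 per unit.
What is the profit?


Total Revenue = P * Q = 42 * 13 = $546
Total Cost = FC + VC*Q = 72 + 29*13 = $449
Profit = TR - TC = 546 - 449 = $97

$97


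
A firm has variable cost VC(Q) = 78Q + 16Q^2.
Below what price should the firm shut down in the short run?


AVC(Q) = VC(Q)/Q = 78 + 16Q
AVC is increasing in Q, so minimum AVC is at Q -> 0+.
Min AVC = 78
The firm should shut down if P < 78.

78


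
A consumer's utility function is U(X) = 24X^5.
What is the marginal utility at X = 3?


MU = dU/dX = 24*5*X^(5-1)
MU = 120*X^4
At X = 3:
MU = 120 * 3^4
MU = 120 * 81 = 9720

9720


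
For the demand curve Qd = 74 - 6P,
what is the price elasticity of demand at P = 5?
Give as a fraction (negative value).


dQ/dP = -6
At P = 5: Q = 74 - 6*5 = 44
E = (dQ/dP)(P/Q) = (-6)(5/44) = -15/22

-15/22


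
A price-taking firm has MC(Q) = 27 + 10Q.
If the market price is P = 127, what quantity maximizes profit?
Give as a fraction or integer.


In perfect competition, profit is maximized where P = MC.
127 = 27 + 10Q
100 = 10Q
Q* = 100/10 = 10

10


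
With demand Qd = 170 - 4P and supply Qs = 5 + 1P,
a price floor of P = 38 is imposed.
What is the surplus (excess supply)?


At P = 38:
Qd = 170 - 4*38 = 18
Qs = 5 + 1*38 = 43
Surplus = Qs - Qd = 43 - 18 = 25

25


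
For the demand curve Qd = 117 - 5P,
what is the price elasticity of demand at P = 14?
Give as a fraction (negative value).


dQ/dP = -5
At P = 14: Q = 117 - 5*14 = 47
E = (dQ/dP)(P/Q) = (-5)(14/47) = -70/47

-70/47


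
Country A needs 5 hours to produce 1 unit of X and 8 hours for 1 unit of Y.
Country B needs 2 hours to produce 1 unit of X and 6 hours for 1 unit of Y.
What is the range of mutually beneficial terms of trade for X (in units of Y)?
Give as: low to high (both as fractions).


Opportunity cost of X for Country A = hours_X / hours_Y = 5/8 = 5/8 units of Y
Opportunity cost of X for Country B = hours_X / hours_Y = 2/6 = 1/3 units of Y
Terms of trade must be between the two opportunity costs.
Range: 1/3 to 5/8

1/3 to 5/8


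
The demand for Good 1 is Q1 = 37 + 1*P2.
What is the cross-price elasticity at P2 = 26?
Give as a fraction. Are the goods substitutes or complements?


dQ1/dP2 = 1
At P2 = 26: Q1 = 37 + 1*26 = 63
Exy = (dQ1/dP2)(P2/Q1) = 1 * 26 / 63 = 26/63
Since Exy > 0, the goods are substitutes.

26/63 (substitutes)


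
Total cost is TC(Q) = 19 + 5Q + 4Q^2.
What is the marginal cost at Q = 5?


MC = dTC/dQ = 5 + 2*4*Q
At Q = 5:
MC = 5 + 8*5
MC = 5 + 40 = 45

45


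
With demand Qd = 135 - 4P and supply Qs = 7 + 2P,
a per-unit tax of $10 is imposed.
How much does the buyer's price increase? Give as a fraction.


With a per-unit tax, the buyer's price increase depends on relative slopes.
Supply slope: d = 2, Demand slope: b = 4
Buyer's price increase = d * tax / (b + d)
= 2 * 10 / (4 + 2)
= 20 / 6 = 10/3

10/3


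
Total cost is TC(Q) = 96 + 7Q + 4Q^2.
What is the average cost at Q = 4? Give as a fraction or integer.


TC(4) = 96 + 7*4 + 4*4^2
TC(4) = 96 + 28 + 64 = 188
AC = TC/Q = 188/4 = 47

47


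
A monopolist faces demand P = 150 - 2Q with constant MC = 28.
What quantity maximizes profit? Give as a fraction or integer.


TR = P*Q = (150 - 2Q)Q = 150Q - 2Q^2
MR = dTR/dQ = 150 - 4Q
Set MR = MC:
150 - 4Q = 28
122 = 4Q
Q* = 122/4 = 61/2

61/2


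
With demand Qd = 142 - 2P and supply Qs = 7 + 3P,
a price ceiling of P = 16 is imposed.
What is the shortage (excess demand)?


At P = 16:
Qd = 142 - 2*16 = 110
Qs = 7 + 3*16 = 55
Shortage = Qd - Qs = 110 - 55 = 55

55


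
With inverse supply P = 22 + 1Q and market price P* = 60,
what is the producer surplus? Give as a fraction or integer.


Minimum supply price (at Q=0): P_min = 22
Quantity supplied at P* = 60:
Q* = (60 - 22)/1 = 38
PS = (1/2) * Q* * (P* - P_min)
PS = (1/2) * 38 * (60 - 22)
PS = (1/2) * 38 * 38 = 722

722


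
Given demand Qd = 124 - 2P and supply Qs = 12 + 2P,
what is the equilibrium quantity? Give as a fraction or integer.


First find equilibrium price:
124 - 2P = 12 + 2P
P* = 112/4 = 28
Then substitute into demand:
Q* = 124 - 2 * 28 = 68

68


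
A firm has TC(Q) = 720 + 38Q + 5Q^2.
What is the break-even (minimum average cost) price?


AC(Q) = 720/Q + 38 + 5Q
To minimize: dAC/dQ = -720/Q^2 + 5 = 0
Q^2 = 720/5 = 144
Q* = 12
Min AC = 720/12 + 38 + 5*12
Min AC = 60 + 38 + 60 = 158

158


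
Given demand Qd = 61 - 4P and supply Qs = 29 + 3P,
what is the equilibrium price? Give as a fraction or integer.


At equilibrium, Qd = Qs.
61 - 4P = 29 + 3P
61 - 29 = 4P + 3P
32 = 7P
P* = 32/7 = 32/7

32/7


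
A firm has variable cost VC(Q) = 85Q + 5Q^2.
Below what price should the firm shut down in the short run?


AVC(Q) = VC(Q)/Q = 85 + 5Q
AVC is increasing in Q, so minimum AVC is at Q -> 0+.
Min AVC = 85
The firm should shut down if P < 85.

85


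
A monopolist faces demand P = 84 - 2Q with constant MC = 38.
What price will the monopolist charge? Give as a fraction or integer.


MR = 84 - 4Q
Set MR = MC: 84 - 4Q = 38
Q* = 23/2
Substitute into demand:
P* = 84 - 2*23/2 = 61

61


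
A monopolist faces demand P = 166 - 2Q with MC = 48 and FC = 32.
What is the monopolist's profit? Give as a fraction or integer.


MR = MC: 166 - 4Q = 48
Q* = 59/2
P* = 166 - 2*59/2 = 107
Profit = (P* - MC)*Q* - FC
= (107 - 48)*59/2 - 32
= 59*59/2 - 32
= 3481/2 - 32 = 3417/2

3417/2


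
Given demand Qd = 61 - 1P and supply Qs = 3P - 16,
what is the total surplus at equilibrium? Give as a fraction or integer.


Find equilibrium: 61 - 1P = 3P - 16
61 + 16 = 4P
P* = 77/4 = 77/4
Q* = 3*77/4 - 16 = 167/4
Inverse demand: P = 61 - Q/1, so P_max = 61
Inverse supply: P = 16/3 + Q/3, so P_min = 16/3
CS = (1/2) * 167/4 * (61 - 77/4) = 27889/32
PS = (1/2) * 167/4 * (77/4 - 16/3) = 27889/96
TS = CS + PS = 27889/32 + 27889/96 = 27889/24

27889/24


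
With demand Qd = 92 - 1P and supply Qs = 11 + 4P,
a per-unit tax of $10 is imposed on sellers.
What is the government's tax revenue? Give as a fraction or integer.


With tax on sellers, new supply: Qs' = 11 + 4(P - 10)
= 4P - 29
New equilibrium quantity:
Q_new = 339/5
Tax revenue = tax * Q_new = 10 * 339/5 = 678

678


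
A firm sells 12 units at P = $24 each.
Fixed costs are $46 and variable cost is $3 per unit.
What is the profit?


Total Revenue = P * Q = 24 * 12 = $288
Total Cost = FC + VC*Q = 46 + 3*12 = $82
Profit = TR - TC = 288 - 82 = $206

$206


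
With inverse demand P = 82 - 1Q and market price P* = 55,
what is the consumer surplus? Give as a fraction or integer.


Maximum willingness to pay (at Q=0): P_max = 82
Quantity demanded at P* = 55:
Q* = (82 - 55)/1 = 27
CS = (1/2) * Q* * (P_max - P*)
CS = (1/2) * 27 * (82 - 55)
CS = (1/2) * 27 * 27 = 729/2

729/2


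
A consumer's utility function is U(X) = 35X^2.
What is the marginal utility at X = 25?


MU = dU/dX = 35*2*X^(2-1)
MU = 70*X^1
At X = 25:
MU = 70 * 25^1
MU = 70 * 25 = 1750

1750


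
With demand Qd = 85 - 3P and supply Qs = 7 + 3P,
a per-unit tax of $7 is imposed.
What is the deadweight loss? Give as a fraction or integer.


Pre-tax equilibrium quantity: Q* = 46
Post-tax equilibrium quantity: Q_tax = 71/2
Reduction in quantity: Q* - Q_tax = 21/2
DWL = (1/2) * tax * (Q* - Q_tax)
DWL = (1/2) * 7 * 21/2 = 147/4

147/4


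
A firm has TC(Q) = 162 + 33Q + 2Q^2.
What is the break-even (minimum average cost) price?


AC(Q) = 162/Q + 33 + 2Q
To minimize: dAC/dQ = -162/Q^2 + 2 = 0
Q^2 = 162/2 = 81
Q* = 9
Min AC = 162/9 + 33 + 2*9
Min AC = 18 + 33 + 18 = 69

69


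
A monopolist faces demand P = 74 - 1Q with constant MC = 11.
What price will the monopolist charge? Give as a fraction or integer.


MR = 74 - 2Q
Set MR = MC: 74 - 2Q = 11
Q* = 63/2
Substitute into demand:
P* = 74 - 1*63/2 = 85/2

85/2


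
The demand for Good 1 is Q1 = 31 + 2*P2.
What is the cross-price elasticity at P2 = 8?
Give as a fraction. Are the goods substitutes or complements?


dQ1/dP2 = 2
At P2 = 8: Q1 = 31 + 2*8 = 47
Exy = (dQ1/dP2)(P2/Q1) = 2 * 8 / 47 = 16/47
Since Exy > 0, the goods are substitutes.

16/47 (substitutes)


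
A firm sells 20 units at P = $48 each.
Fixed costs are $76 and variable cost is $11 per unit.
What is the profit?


Total Revenue = P * Q = 48 * 20 = $960
Total Cost = FC + VC*Q = 76 + 11*20 = $296
Profit = TR - TC = 960 - 296 = $664

$664


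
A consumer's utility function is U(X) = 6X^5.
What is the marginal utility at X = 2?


MU = dU/dX = 6*5*X^(5-1)
MU = 30*X^4
At X = 2:
MU = 30 * 2^4
MU = 30 * 16 = 480

480


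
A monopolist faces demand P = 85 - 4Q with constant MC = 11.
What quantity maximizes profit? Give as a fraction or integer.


TR = P*Q = (85 - 4Q)Q = 85Q - 4Q^2
MR = dTR/dQ = 85 - 8Q
Set MR = MC:
85 - 8Q = 11
74 = 8Q
Q* = 74/8 = 37/4

37/4


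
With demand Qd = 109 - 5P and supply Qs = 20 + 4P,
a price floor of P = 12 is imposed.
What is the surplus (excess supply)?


At P = 12:
Qd = 109 - 5*12 = 49
Qs = 20 + 4*12 = 68
Surplus = Qs - Qd = 68 - 49 = 19

19


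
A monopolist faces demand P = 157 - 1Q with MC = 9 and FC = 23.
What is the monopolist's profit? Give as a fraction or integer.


MR = MC: 157 - 2Q = 9
Q* = 74
P* = 157 - 1*74 = 83
Profit = (P* - MC)*Q* - FC
= (83 - 9)*74 - 23
= 74*74 - 23
= 5476 - 23 = 5453

5453


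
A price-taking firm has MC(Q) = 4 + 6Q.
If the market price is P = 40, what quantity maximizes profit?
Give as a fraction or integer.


In perfect competition, profit is maximized where P = MC.
40 = 4 + 6Q
36 = 6Q
Q* = 36/6 = 6

6


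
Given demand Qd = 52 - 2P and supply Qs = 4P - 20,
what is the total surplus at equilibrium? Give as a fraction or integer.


Find equilibrium: 52 - 2P = 4P - 20
52 + 20 = 6P
P* = 72/6 = 12
Q* = 4*12 - 20 = 28
Inverse demand: P = 26 - Q/2, so P_max = 26
Inverse supply: P = 5 + Q/4, so P_min = 5
CS = (1/2) * 28 * (26 - 12) = 196
PS = (1/2) * 28 * (12 - 5) = 98
TS = CS + PS = 196 + 98 = 294

294


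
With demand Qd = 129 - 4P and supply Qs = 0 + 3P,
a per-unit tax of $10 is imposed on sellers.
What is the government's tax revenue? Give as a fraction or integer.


With tax on sellers, new supply: Qs' = 0 + 3(P - 10)
= 3P - 30
New equilibrium quantity:
Q_new = 267/7
Tax revenue = tax * Q_new = 10 * 267/7 = 2670/7

2670/7


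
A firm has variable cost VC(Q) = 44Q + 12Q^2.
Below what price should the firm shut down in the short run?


AVC(Q) = VC(Q)/Q = 44 + 12Q
AVC is increasing in Q, so minimum AVC is at Q -> 0+.
Min AVC = 44
The firm should shut down if P < 44.

44


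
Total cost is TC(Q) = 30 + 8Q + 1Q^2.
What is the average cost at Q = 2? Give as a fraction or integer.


TC(2) = 30 + 8*2 + 1*2^2
TC(2) = 30 + 16 + 4 = 50
AC = TC/Q = 50/2 = 25

25


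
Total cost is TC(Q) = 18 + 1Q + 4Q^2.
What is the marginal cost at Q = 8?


MC = dTC/dQ = 1 + 2*4*Q
At Q = 8:
MC = 1 + 8*8
MC = 1 + 64 = 65

65


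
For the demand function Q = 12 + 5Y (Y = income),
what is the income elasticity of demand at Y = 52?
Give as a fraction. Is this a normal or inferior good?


dQ/dY = 5
At Y = 52: Q = 12 + 5*52 = 272
Ey = (dQ/dY)(Y/Q) = 5 * 52 / 272 = 65/68
Since Ey > 0, this is a normal good.

65/68 (normal good)


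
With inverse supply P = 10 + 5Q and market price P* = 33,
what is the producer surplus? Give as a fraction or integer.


Minimum supply price (at Q=0): P_min = 10
Quantity supplied at P* = 33:
Q* = (33 - 10)/5 = 23/5
PS = (1/2) * Q* * (P* - P_min)
PS = (1/2) * 23/5 * (33 - 10)
PS = (1/2) * 23/5 * 23 = 529/10

529/10


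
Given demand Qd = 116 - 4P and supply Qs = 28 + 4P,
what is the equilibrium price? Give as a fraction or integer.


At equilibrium, Qd = Qs.
116 - 4P = 28 + 4P
116 - 28 = 4P + 4P
88 = 8P
P* = 88/8 = 11

11


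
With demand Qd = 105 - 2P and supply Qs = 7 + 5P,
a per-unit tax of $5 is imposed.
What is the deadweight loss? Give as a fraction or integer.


Pre-tax equilibrium quantity: Q* = 77
Post-tax equilibrium quantity: Q_tax = 489/7
Reduction in quantity: Q* - Q_tax = 50/7
DWL = (1/2) * tax * (Q* - Q_tax)
DWL = (1/2) * 5 * 50/7 = 125/7

125/7


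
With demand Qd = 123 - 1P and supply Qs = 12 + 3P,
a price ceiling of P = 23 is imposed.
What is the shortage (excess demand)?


At P = 23:
Qd = 123 - 1*23 = 100
Qs = 12 + 3*23 = 81
Shortage = Qd - Qs = 100 - 81 = 19

19


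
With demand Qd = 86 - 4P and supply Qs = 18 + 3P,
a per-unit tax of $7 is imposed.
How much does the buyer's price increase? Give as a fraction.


With a per-unit tax, the buyer's price increase depends on relative slopes.
Supply slope: d = 3, Demand slope: b = 4
Buyer's price increase = d * tax / (b + d)
= 3 * 7 / (4 + 3)
= 21 / 7 = 3

3


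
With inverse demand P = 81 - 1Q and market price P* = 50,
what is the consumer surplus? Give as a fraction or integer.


Maximum willingness to pay (at Q=0): P_max = 81
Quantity demanded at P* = 50:
Q* = (81 - 50)/1 = 31
CS = (1/2) * Q* * (P_max - P*)
CS = (1/2) * 31 * (81 - 50)
CS = (1/2) * 31 * 31 = 961/2

961/2


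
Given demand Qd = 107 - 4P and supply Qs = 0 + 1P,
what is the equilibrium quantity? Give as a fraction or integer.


First find equilibrium price:
107 - 4P = 0 + 1P
P* = 107/5 = 107/5
Then substitute into demand:
Q* = 107 - 4 * 107/5 = 107/5

107/5


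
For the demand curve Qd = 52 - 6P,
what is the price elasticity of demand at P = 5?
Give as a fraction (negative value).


dQ/dP = -6
At P = 5: Q = 52 - 6*5 = 22
E = (dQ/dP)(P/Q) = (-6)(5/22) = -15/11

-15/11


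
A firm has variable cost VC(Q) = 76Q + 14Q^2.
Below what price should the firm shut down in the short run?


AVC(Q) = VC(Q)/Q = 76 + 14Q
AVC is increasing in Q, so minimum AVC is at Q -> 0+.
Min AVC = 76
The firm should shut down if P < 76.

76


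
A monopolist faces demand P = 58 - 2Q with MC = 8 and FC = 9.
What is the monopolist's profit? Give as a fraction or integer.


MR = MC: 58 - 4Q = 8
Q* = 25/2
P* = 58 - 2*25/2 = 33
Profit = (P* - MC)*Q* - FC
= (33 - 8)*25/2 - 9
= 25*25/2 - 9
= 625/2 - 9 = 607/2

607/2


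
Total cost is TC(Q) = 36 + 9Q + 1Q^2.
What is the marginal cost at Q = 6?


MC = dTC/dQ = 9 + 2*1*Q
At Q = 6:
MC = 9 + 2*6
MC = 9 + 12 = 21

21


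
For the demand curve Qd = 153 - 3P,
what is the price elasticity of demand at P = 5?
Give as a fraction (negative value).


dQ/dP = -3
At P = 5: Q = 153 - 3*5 = 138
E = (dQ/dP)(P/Q) = (-3)(5/138) = -5/46

-5/46


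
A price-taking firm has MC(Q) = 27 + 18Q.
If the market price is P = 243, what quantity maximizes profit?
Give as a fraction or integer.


In perfect competition, profit is maximized where P = MC.
243 = 27 + 18Q
216 = 18Q
Q* = 216/18 = 12

12


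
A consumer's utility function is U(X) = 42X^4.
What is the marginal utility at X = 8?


MU = dU/dX = 42*4*X^(4-1)
MU = 168*X^3
At X = 8:
MU = 168 * 8^3
MU = 168 * 512 = 86016

86016


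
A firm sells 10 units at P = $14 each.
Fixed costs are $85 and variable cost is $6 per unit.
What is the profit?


Total Revenue = P * Q = 14 * 10 = $140
Total Cost = FC + VC*Q = 85 + 6*10 = $145
Profit = TR - TC = 140 - 145 = $-5

$-5


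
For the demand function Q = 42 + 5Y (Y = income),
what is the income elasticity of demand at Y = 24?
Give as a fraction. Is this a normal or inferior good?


dQ/dY = 5
At Y = 24: Q = 42 + 5*24 = 162
Ey = (dQ/dY)(Y/Q) = 5 * 24 / 162 = 20/27
Since Ey > 0, this is a normal good.

20/27 (normal good)


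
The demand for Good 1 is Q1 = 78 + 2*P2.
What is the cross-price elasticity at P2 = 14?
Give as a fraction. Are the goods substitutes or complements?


dQ1/dP2 = 2
At P2 = 14: Q1 = 78 + 2*14 = 106
Exy = (dQ1/dP2)(P2/Q1) = 2 * 14 / 106 = 14/53
Since Exy > 0, the goods are substitutes.

14/53 (substitutes)


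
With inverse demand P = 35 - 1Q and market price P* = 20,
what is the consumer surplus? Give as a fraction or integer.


Maximum willingness to pay (at Q=0): P_max = 35
Quantity demanded at P* = 20:
Q* = (35 - 20)/1 = 15
CS = (1/2) * Q* * (P_max - P*)
CS = (1/2) * 15 * (35 - 20)
CS = (1/2) * 15 * 15 = 225/2

225/2


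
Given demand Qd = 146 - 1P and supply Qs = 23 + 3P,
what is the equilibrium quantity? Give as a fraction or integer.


First find equilibrium price:
146 - 1P = 23 + 3P
P* = 123/4 = 123/4
Then substitute into demand:
Q* = 146 - 1 * 123/4 = 461/4

461/4


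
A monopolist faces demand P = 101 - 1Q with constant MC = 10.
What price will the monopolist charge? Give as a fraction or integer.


MR = 101 - 2Q
Set MR = MC: 101 - 2Q = 10
Q* = 91/2
Substitute into demand:
P* = 101 - 1*91/2 = 111/2

111/2


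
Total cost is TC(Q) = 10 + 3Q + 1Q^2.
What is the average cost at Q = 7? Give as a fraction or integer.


TC(7) = 10 + 3*7 + 1*7^2
TC(7) = 10 + 21 + 49 = 80
AC = TC/Q = 80/7 = 80/7

80/7


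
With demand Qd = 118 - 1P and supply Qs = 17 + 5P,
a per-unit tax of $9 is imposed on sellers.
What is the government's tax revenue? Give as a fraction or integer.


With tax on sellers, new supply: Qs' = 17 + 5(P - 9)
= 5P - 28
New equilibrium quantity:
Q_new = 281/3
Tax revenue = tax * Q_new = 9 * 281/3 = 843

843


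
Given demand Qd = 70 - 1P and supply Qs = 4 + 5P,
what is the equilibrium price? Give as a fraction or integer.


At equilibrium, Qd = Qs.
70 - 1P = 4 + 5P
70 - 4 = 1P + 5P
66 = 6P
P* = 66/6 = 11

11


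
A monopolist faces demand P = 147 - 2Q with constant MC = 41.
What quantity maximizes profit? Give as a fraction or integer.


TR = P*Q = (147 - 2Q)Q = 147Q - 2Q^2
MR = dTR/dQ = 147 - 4Q
Set MR = MC:
147 - 4Q = 41
106 = 4Q
Q* = 106/4 = 53/2

53/2


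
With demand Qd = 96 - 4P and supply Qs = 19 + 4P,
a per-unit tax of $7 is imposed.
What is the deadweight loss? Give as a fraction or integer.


Pre-tax equilibrium quantity: Q* = 115/2
Post-tax equilibrium quantity: Q_tax = 87/2
Reduction in quantity: Q* - Q_tax = 14
DWL = (1/2) * tax * (Q* - Q_tax)
DWL = (1/2) * 7 * 14 = 49

49
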